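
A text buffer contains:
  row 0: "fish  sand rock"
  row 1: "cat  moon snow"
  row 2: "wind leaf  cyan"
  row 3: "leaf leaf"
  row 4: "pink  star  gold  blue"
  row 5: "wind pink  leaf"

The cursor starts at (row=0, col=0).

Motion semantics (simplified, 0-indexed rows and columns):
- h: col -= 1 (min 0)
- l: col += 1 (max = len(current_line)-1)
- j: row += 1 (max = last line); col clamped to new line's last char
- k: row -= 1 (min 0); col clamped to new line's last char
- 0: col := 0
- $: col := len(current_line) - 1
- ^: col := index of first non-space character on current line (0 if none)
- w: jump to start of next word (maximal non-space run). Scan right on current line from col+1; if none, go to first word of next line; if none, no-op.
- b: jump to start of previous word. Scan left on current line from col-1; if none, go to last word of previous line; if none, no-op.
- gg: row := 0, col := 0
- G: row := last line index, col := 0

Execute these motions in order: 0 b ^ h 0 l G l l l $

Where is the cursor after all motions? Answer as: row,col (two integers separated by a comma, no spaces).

Answer: 5,14

Derivation:
After 1 (0): row=0 col=0 char='f'
After 2 (b): row=0 col=0 char='f'
After 3 (^): row=0 col=0 char='f'
After 4 (h): row=0 col=0 char='f'
After 5 (0): row=0 col=0 char='f'
After 6 (l): row=0 col=1 char='i'
After 7 (G): row=5 col=0 char='w'
After 8 (l): row=5 col=1 char='i'
After 9 (l): row=5 col=2 char='n'
After 10 (l): row=5 col=3 char='d'
After 11 ($): row=5 col=14 char='f'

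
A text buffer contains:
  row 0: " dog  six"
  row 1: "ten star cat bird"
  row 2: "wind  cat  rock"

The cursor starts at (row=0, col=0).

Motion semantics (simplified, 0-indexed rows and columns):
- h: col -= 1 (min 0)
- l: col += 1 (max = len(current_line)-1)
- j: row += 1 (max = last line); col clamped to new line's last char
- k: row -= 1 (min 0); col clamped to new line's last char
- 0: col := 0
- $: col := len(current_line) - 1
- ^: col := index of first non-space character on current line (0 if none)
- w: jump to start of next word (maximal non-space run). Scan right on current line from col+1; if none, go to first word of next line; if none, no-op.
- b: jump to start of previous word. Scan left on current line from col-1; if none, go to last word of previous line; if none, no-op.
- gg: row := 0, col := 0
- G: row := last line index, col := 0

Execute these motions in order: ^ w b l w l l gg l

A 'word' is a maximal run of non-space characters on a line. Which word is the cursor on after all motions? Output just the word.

Answer: dog

Derivation:
After 1 (^): row=0 col=1 char='d'
After 2 (w): row=0 col=6 char='s'
After 3 (b): row=0 col=1 char='d'
After 4 (l): row=0 col=2 char='o'
After 5 (w): row=0 col=6 char='s'
After 6 (l): row=0 col=7 char='i'
After 7 (l): row=0 col=8 char='x'
After 8 (gg): row=0 col=0 char='_'
After 9 (l): row=0 col=1 char='d'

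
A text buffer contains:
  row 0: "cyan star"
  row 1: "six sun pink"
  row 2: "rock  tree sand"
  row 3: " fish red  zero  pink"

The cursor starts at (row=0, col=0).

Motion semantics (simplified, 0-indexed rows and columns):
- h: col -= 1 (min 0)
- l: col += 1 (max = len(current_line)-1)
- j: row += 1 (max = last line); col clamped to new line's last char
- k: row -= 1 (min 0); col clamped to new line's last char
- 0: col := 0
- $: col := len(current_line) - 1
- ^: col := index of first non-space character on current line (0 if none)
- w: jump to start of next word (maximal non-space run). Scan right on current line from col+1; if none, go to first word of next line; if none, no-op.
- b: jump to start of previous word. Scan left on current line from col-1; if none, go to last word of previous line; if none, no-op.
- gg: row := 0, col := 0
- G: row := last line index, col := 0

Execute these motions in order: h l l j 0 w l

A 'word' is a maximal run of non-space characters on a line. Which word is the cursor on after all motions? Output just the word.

Answer: sun

Derivation:
After 1 (h): row=0 col=0 char='c'
After 2 (l): row=0 col=1 char='y'
After 3 (l): row=0 col=2 char='a'
After 4 (j): row=1 col=2 char='x'
After 5 (0): row=1 col=0 char='s'
After 6 (w): row=1 col=4 char='s'
After 7 (l): row=1 col=5 char='u'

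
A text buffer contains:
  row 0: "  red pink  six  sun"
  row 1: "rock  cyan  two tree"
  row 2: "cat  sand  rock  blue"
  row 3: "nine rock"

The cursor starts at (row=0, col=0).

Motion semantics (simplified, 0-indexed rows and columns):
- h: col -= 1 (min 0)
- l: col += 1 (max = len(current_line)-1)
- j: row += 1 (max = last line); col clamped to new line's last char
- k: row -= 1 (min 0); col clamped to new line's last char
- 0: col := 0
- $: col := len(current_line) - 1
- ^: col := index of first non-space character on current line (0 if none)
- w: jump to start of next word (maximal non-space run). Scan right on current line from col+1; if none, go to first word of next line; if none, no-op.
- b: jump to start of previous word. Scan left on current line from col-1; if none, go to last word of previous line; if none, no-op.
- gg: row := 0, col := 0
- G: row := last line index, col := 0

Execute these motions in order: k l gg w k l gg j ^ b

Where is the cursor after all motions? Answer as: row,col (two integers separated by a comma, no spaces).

Answer: 0,17

Derivation:
After 1 (k): row=0 col=0 char='_'
After 2 (l): row=0 col=1 char='_'
After 3 (gg): row=0 col=0 char='_'
After 4 (w): row=0 col=2 char='r'
After 5 (k): row=0 col=2 char='r'
After 6 (l): row=0 col=3 char='e'
After 7 (gg): row=0 col=0 char='_'
After 8 (j): row=1 col=0 char='r'
After 9 (^): row=1 col=0 char='r'
After 10 (b): row=0 col=17 char='s'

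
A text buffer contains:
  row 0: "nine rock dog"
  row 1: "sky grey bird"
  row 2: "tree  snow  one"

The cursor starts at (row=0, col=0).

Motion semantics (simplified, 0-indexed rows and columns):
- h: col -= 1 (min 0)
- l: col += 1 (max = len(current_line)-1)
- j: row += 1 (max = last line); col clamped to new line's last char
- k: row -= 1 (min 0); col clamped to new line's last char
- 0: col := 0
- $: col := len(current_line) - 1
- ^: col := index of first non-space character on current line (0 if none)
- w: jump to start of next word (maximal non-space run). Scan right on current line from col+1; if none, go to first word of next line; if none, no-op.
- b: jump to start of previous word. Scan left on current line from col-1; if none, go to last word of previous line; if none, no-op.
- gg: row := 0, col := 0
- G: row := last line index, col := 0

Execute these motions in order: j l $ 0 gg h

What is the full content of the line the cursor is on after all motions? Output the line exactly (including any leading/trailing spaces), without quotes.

After 1 (j): row=1 col=0 char='s'
After 2 (l): row=1 col=1 char='k'
After 3 ($): row=1 col=12 char='d'
After 4 (0): row=1 col=0 char='s'
After 5 (gg): row=0 col=0 char='n'
After 6 (h): row=0 col=0 char='n'

Answer: nine rock dog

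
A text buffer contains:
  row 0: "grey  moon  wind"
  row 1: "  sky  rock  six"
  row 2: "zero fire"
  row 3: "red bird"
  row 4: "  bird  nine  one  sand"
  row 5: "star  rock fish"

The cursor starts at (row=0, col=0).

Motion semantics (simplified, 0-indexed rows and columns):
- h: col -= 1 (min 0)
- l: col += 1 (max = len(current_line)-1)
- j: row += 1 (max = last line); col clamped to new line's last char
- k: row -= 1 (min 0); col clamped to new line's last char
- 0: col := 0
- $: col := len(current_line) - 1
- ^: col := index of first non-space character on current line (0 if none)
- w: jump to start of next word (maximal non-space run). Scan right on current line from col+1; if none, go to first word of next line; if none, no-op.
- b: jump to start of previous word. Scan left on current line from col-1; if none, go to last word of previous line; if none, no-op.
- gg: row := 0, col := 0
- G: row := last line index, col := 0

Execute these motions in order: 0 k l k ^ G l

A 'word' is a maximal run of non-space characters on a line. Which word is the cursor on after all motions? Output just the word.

After 1 (0): row=0 col=0 char='g'
After 2 (k): row=0 col=0 char='g'
After 3 (l): row=0 col=1 char='r'
After 4 (k): row=0 col=1 char='r'
After 5 (^): row=0 col=0 char='g'
After 6 (G): row=5 col=0 char='s'
After 7 (l): row=5 col=1 char='t'

Answer: star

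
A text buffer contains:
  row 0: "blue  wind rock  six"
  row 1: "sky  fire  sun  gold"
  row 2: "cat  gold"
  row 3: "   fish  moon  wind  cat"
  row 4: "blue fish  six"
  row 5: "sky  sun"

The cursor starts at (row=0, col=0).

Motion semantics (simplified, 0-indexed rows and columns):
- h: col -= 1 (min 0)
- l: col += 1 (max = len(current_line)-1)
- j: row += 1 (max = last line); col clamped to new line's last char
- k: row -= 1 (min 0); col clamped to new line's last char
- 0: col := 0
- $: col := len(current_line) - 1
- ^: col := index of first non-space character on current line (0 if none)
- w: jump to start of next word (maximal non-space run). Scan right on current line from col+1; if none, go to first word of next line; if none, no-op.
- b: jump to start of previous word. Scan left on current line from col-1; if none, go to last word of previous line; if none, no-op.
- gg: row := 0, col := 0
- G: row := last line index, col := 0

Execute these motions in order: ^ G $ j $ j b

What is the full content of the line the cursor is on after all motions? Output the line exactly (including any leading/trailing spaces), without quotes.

After 1 (^): row=0 col=0 char='b'
After 2 (G): row=5 col=0 char='s'
After 3 ($): row=5 col=7 char='n'
After 4 (j): row=5 col=7 char='n'
After 5 ($): row=5 col=7 char='n'
After 6 (j): row=5 col=7 char='n'
After 7 (b): row=5 col=5 char='s'

Answer: sky  sun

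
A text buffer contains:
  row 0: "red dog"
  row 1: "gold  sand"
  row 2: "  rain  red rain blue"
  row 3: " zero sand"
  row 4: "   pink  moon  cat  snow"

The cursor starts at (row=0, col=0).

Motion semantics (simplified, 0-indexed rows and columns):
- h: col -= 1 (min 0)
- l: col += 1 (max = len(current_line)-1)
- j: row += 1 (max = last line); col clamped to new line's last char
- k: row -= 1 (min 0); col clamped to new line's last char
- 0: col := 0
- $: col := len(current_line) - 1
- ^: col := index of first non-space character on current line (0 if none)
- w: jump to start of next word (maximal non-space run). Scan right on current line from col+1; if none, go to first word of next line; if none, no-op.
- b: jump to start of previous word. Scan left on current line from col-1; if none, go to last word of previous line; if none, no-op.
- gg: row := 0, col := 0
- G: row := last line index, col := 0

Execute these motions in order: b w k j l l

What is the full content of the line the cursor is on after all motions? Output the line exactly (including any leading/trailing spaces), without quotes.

After 1 (b): row=0 col=0 char='r'
After 2 (w): row=0 col=4 char='d'
After 3 (k): row=0 col=4 char='d'
After 4 (j): row=1 col=4 char='_'
After 5 (l): row=1 col=5 char='_'
After 6 (l): row=1 col=6 char='s'

Answer: gold  sand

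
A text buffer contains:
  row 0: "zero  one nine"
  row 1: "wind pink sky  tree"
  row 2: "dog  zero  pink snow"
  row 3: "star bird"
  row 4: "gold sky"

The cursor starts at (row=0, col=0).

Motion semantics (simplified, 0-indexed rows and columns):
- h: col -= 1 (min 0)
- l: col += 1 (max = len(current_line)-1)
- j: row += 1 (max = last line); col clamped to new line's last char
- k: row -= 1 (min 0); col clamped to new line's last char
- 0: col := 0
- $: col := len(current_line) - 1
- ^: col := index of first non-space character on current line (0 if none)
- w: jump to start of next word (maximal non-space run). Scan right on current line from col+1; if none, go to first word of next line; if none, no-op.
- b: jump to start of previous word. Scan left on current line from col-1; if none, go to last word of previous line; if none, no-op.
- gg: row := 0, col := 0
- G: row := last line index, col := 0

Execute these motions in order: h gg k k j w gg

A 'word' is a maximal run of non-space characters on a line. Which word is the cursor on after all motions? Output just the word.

After 1 (h): row=0 col=0 char='z'
After 2 (gg): row=0 col=0 char='z'
After 3 (k): row=0 col=0 char='z'
After 4 (k): row=0 col=0 char='z'
After 5 (j): row=1 col=0 char='w'
After 6 (w): row=1 col=5 char='p'
After 7 (gg): row=0 col=0 char='z'

Answer: zero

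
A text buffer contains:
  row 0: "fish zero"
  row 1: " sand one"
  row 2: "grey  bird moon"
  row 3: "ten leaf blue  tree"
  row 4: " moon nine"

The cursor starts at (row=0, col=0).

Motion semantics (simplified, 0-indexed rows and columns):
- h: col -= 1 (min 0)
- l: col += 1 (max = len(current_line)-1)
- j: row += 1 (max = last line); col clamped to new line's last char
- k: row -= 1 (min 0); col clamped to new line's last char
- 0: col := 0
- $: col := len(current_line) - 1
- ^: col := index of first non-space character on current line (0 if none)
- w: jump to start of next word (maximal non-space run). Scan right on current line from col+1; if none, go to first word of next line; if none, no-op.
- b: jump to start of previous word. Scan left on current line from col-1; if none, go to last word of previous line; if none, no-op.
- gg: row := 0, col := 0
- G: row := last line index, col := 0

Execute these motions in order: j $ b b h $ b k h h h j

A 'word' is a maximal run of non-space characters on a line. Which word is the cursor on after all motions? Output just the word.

Answer: sand

Derivation:
After 1 (j): row=1 col=0 char='_'
After 2 ($): row=1 col=8 char='e'
After 3 (b): row=1 col=6 char='o'
After 4 (b): row=1 col=1 char='s'
After 5 (h): row=1 col=0 char='_'
After 6 ($): row=1 col=8 char='e'
After 7 (b): row=1 col=6 char='o'
After 8 (k): row=0 col=6 char='e'
After 9 (h): row=0 col=5 char='z'
After 10 (h): row=0 col=4 char='_'
After 11 (h): row=0 col=3 char='h'
After 12 (j): row=1 col=3 char='n'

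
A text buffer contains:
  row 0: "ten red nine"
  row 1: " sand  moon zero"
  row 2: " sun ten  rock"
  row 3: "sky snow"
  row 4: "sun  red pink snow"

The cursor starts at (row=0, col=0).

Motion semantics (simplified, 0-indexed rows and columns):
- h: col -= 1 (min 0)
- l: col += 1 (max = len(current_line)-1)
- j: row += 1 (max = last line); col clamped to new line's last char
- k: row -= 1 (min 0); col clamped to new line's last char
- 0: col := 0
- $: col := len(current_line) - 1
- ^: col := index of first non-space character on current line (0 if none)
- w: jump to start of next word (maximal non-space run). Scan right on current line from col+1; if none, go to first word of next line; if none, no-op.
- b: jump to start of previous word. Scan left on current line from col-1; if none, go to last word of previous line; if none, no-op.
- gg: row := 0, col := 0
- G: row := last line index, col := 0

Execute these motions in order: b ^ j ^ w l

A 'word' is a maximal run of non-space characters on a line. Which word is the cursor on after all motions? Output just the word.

After 1 (b): row=0 col=0 char='t'
After 2 (^): row=0 col=0 char='t'
After 3 (j): row=1 col=0 char='_'
After 4 (^): row=1 col=1 char='s'
After 5 (w): row=1 col=7 char='m'
After 6 (l): row=1 col=8 char='o'

Answer: moon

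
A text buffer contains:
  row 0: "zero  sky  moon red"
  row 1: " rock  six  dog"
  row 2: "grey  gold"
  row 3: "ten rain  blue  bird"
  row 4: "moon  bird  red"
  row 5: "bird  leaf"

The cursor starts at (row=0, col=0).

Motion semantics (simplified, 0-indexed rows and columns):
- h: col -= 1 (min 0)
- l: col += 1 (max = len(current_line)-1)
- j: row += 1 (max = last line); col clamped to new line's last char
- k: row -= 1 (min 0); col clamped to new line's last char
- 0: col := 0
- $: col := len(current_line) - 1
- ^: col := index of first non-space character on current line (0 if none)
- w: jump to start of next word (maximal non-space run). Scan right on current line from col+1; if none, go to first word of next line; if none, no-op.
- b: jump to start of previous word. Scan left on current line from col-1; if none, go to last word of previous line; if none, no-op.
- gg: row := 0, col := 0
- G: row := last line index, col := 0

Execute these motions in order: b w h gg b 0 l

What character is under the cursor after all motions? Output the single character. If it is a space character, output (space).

Answer: e

Derivation:
After 1 (b): row=0 col=0 char='z'
After 2 (w): row=0 col=6 char='s'
After 3 (h): row=0 col=5 char='_'
After 4 (gg): row=0 col=0 char='z'
After 5 (b): row=0 col=0 char='z'
After 6 (0): row=0 col=0 char='z'
After 7 (l): row=0 col=1 char='e'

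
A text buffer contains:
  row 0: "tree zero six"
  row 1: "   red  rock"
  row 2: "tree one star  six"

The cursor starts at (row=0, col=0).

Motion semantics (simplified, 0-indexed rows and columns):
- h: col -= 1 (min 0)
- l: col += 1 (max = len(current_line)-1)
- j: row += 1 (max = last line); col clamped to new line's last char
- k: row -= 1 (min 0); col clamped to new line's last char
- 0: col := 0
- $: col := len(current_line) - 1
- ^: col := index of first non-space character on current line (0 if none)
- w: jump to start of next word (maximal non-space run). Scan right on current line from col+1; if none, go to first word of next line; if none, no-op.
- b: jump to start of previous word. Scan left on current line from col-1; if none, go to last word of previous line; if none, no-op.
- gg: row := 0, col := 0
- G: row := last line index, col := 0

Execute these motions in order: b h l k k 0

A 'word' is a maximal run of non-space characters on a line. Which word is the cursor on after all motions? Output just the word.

Answer: tree

Derivation:
After 1 (b): row=0 col=0 char='t'
After 2 (h): row=0 col=0 char='t'
After 3 (l): row=0 col=1 char='r'
After 4 (k): row=0 col=1 char='r'
After 5 (k): row=0 col=1 char='r'
After 6 (0): row=0 col=0 char='t'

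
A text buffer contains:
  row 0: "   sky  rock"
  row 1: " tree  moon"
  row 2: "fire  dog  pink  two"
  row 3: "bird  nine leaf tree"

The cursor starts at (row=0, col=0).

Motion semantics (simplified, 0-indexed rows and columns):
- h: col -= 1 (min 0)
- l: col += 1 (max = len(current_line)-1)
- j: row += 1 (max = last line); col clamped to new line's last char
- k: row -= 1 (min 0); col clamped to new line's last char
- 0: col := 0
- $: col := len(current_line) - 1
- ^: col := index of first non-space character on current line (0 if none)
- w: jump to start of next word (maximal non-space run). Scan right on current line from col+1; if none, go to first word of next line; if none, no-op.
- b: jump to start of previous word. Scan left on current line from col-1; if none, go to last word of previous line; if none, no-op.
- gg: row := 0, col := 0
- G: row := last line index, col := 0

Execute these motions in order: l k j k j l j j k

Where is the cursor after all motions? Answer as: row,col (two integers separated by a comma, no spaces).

Answer: 2,2

Derivation:
After 1 (l): row=0 col=1 char='_'
After 2 (k): row=0 col=1 char='_'
After 3 (j): row=1 col=1 char='t'
After 4 (k): row=0 col=1 char='_'
After 5 (j): row=1 col=1 char='t'
After 6 (l): row=1 col=2 char='r'
After 7 (j): row=2 col=2 char='r'
After 8 (j): row=3 col=2 char='r'
After 9 (k): row=2 col=2 char='r'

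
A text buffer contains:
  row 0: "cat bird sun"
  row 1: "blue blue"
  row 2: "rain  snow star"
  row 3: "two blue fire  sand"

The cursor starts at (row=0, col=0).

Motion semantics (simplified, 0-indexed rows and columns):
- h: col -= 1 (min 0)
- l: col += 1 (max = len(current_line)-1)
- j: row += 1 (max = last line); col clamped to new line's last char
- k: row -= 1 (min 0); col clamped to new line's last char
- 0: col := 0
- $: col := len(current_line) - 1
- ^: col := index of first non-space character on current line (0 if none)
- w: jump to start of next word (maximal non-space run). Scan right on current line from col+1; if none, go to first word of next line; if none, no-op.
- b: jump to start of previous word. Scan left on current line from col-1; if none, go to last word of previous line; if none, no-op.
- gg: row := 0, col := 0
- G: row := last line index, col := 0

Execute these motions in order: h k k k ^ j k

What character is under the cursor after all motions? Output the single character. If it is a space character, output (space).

Answer: c

Derivation:
After 1 (h): row=0 col=0 char='c'
After 2 (k): row=0 col=0 char='c'
After 3 (k): row=0 col=0 char='c'
After 4 (k): row=0 col=0 char='c'
After 5 (^): row=0 col=0 char='c'
After 6 (j): row=1 col=0 char='b'
After 7 (k): row=0 col=0 char='c'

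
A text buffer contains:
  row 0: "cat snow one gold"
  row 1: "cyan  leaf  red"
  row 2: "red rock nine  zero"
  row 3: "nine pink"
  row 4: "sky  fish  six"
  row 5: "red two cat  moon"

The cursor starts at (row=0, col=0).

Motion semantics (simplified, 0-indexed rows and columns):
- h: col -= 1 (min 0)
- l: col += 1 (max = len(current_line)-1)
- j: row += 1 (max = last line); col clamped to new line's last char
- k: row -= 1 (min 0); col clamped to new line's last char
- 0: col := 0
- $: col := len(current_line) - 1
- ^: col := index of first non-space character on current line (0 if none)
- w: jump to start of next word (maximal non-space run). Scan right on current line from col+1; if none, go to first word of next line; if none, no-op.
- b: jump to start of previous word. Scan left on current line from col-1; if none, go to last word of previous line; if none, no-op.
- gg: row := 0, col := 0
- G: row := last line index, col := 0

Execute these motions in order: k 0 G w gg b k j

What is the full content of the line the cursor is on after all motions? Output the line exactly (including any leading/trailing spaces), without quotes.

After 1 (k): row=0 col=0 char='c'
After 2 (0): row=0 col=0 char='c'
After 3 (G): row=5 col=0 char='r'
After 4 (w): row=5 col=4 char='t'
After 5 (gg): row=0 col=0 char='c'
After 6 (b): row=0 col=0 char='c'
After 7 (k): row=0 col=0 char='c'
After 8 (j): row=1 col=0 char='c'

Answer: cyan  leaf  red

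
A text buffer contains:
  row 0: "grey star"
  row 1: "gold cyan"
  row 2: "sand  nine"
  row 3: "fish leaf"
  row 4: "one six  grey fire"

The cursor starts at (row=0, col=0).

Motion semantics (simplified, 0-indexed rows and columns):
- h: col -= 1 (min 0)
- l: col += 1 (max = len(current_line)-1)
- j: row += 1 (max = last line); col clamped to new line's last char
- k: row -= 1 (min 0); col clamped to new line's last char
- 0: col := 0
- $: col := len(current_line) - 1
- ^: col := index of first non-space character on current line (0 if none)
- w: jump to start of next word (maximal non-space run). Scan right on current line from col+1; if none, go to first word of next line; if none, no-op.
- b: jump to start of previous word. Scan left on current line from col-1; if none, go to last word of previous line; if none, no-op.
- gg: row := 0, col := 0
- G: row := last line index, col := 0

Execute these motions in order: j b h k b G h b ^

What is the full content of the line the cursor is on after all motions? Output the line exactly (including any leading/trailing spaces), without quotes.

Answer: fish leaf

Derivation:
After 1 (j): row=1 col=0 char='g'
After 2 (b): row=0 col=5 char='s'
After 3 (h): row=0 col=4 char='_'
After 4 (k): row=0 col=4 char='_'
After 5 (b): row=0 col=0 char='g'
After 6 (G): row=4 col=0 char='o'
After 7 (h): row=4 col=0 char='o'
After 8 (b): row=3 col=5 char='l'
After 9 (^): row=3 col=0 char='f'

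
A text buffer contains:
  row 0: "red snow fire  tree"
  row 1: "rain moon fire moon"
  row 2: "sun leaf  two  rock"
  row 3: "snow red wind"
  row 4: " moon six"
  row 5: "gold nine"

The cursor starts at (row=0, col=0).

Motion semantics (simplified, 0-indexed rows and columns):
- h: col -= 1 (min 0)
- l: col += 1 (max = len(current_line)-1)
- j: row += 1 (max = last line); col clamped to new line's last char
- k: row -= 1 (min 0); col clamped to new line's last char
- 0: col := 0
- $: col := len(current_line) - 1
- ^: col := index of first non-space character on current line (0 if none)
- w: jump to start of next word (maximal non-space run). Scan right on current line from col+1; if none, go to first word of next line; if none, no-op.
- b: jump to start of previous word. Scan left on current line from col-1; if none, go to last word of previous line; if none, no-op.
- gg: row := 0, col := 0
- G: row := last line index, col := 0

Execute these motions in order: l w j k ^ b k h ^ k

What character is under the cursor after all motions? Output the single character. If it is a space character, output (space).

Answer: r

Derivation:
After 1 (l): row=0 col=1 char='e'
After 2 (w): row=0 col=4 char='s'
After 3 (j): row=1 col=4 char='_'
After 4 (k): row=0 col=4 char='s'
After 5 (^): row=0 col=0 char='r'
After 6 (b): row=0 col=0 char='r'
After 7 (k): row=0 col=0 char='r'
After 8 (h): row=0 col=0 char='r'
After 9 (^): row=0 col=0 char='r'
After 10 (k): row=0 col=0 char='r'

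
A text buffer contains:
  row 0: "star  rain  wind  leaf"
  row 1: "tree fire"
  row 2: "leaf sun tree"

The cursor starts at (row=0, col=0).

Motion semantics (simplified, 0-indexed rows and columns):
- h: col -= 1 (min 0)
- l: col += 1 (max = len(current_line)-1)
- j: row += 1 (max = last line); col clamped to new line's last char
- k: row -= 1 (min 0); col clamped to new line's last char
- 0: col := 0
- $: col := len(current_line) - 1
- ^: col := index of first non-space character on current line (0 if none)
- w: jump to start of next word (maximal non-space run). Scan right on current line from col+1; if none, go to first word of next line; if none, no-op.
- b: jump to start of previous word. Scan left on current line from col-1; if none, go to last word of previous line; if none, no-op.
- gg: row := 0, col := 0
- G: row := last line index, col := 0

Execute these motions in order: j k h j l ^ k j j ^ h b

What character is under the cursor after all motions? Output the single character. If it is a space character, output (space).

Answer: f

Derivation:
After 1 (j): row=1 col=0 char='t'
After 2 (k): row=0 col=0 char='s'
After 3 (h): row=0 col=0 char='s'
After 4 (j): row=1 col=0 char='t'
After 5 (l): row=1 col=1 char='r'
After 6 (^): row=1 col=0 char='t'
After 7 (k): row=0 col=0 char='s'
After 8 (j): row=1 col=0 char='t'
After 9 (j): row=2 col=0 char='l'
After 10 (^): row=2 col=0 char='l'
After 11 (h): row=2 col=0 char='l'
After 12 (b): row=1 col=5 char='f'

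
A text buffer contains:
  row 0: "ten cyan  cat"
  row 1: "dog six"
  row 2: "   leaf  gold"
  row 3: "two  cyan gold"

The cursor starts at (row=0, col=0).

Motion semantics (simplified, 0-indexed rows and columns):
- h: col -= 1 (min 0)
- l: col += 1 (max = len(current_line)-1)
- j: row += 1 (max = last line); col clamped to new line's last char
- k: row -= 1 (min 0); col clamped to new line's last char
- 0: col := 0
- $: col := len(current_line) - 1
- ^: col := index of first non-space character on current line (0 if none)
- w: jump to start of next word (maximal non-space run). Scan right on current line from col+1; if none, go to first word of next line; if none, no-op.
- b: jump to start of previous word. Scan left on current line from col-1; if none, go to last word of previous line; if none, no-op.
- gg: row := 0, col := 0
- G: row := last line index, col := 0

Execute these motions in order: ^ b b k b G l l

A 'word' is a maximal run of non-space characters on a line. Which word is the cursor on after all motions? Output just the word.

After 1 (^): row=0 col=0 char='t'
After 2 (b): row=0 col=0 char='t'
After 3 (b): row=0 col=0 char='t'
After 4 (k): row=0 col=0 char='t'
After 5 (b): row=0 col=0 char='t'
After 6 (G): row=3 col=0 char='t'
After 7 (l): row=3 col=1 char='w'
After 8 (l): row=3 col=2 char='o'

Answer: two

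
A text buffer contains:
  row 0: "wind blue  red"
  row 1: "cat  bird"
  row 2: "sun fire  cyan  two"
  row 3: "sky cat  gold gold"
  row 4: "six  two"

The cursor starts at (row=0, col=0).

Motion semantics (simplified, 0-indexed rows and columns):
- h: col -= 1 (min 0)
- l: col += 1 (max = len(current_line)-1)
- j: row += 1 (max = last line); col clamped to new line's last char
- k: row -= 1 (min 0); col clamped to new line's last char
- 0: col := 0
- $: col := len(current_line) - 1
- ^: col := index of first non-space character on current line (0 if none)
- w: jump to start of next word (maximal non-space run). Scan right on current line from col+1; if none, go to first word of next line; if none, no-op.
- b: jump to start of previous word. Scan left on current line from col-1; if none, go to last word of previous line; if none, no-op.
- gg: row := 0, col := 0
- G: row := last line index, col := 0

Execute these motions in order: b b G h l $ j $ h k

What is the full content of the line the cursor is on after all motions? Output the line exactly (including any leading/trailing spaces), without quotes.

Answer: sky cat  gold gold

Derivation:
After 1 (b): row=0 col=0 char='w'
After 2 (b): row=0 col=0 char='w'
After 3 (G): row=4 col=0 char='s'
After 4 (h): row=4 col=0 char='s'
After 5 (l): row=4 col=1 char='i'
After 6 ($): row=4 col=7 char='o'
After 7 (j): row=4 col=7 char='o'
After 8 ($): row=4 col=7 char='o'
After 9 (h): row=4 col=6 char='w'
After 10 (k): row=3 col=6 char='t'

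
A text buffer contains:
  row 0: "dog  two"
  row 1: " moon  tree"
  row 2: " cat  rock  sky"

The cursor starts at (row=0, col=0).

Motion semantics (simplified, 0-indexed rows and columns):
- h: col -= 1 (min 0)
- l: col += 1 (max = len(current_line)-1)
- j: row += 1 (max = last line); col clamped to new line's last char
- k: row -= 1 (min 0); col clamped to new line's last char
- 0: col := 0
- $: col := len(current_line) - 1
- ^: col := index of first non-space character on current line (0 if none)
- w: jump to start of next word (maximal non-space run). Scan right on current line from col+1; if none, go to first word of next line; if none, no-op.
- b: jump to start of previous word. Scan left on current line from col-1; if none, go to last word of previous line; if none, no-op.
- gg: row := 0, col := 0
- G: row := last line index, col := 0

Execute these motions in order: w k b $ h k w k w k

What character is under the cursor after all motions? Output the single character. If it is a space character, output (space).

Answer: t

Derivation:
After 1 (w): row=0 col=5 char='t'
After 2 (k): row=0 col=5 char='t'
After 3 (b): row=0 col=0 char='d'
After 4 ($): row=0 col=7 char='o'
After 5 (h): row=0 col=6 char='w'
After 6 (k): row=0 col=6 char='w'
After 7 (w): row=1 col=1 char='m'
After 8 (k): row=0 col=1 char='o'
After 9 (w): row=0 col=5 char='t'
After 10 (k): row=0 col=5 char='t'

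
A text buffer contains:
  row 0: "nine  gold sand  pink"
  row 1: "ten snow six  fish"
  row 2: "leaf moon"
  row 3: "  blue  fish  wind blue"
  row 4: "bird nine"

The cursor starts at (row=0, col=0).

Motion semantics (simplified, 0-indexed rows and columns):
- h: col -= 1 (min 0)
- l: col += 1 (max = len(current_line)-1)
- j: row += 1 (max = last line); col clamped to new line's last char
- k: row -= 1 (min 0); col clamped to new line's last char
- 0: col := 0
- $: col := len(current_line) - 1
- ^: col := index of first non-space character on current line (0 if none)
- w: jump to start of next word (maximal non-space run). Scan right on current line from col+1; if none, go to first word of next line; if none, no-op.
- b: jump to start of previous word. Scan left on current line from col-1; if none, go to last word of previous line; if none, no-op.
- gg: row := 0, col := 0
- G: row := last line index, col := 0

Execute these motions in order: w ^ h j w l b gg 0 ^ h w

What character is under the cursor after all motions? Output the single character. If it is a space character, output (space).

Answer: g

Derivation:
After 1 (w): row=0 col=6 char='g'
After 2 (^): row=0 col=0 char='n'
After 3 (h): row=0 col=0 char='n'
After 4 (j): row=1 col=0 char='t'
After 5 (w): row=1 col=4 char='s'
After 6 (l): row=1 col=5 char='n'
After 7 (b): row=1 col=4 char='s'
After 8 (gg): row=0 col=0 char='n'
After 9 (0): row=0 col=0 char='n'
After 10 (^): row=0 col=0 char='n'
After 11 (h): row=0 col=0 char='n'
After 12 (w): row=0 col=6 char='g'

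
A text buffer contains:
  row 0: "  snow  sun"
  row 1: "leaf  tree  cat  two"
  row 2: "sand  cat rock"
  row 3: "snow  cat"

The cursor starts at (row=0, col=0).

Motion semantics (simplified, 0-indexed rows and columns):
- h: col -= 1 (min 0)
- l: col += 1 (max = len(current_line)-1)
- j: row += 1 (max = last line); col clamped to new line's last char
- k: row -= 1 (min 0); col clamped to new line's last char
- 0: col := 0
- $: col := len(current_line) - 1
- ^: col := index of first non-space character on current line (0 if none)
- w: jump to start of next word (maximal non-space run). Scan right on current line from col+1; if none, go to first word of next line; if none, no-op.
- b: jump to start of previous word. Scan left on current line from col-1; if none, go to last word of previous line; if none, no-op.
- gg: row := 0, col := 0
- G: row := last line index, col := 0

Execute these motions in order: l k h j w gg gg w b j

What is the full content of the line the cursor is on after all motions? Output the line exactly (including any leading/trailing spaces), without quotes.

Answer: leaf  tree  cat  two

Derivation:
After 1 (l): row=0 col=1 char='_'
After 2 (k): row=0 col=1 char='_'
After 3 (h): row=0 col=0 char='_'
After 4 (j): row=1 col=0 char='l'
After 5 (w): row=1 col=6 char='t'
After 6 (gg): row=0 col=0 char='_'
After 7 (gg): row=0 col=0 char='_'
After 8 (w): row=0 col=2 char='s'
After 9 (b): row=0 col=2 char='s'
After 10 (j): row=1 col=2 char='a'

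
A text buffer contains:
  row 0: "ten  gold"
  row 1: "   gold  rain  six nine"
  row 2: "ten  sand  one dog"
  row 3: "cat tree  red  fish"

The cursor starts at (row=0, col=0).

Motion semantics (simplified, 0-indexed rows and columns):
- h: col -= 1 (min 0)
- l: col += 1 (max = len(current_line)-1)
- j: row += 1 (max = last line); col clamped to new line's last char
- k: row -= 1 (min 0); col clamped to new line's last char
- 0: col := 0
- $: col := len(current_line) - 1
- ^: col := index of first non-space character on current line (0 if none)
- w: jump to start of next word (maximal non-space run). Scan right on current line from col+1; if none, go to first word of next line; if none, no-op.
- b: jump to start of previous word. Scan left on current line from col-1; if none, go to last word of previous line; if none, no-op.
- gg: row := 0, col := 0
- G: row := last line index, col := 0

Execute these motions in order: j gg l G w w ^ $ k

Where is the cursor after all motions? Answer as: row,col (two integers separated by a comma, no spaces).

After 1 (j): row=1 col=0 char='_'
After 2 (gg): row=0 col=0 char='t'
After 3 (l): row=0 col=1 char='e'
After 4 (G): row=3 col=0 char='c'
After 5 (w): row=3 col=4 char='t'
After 6 (w): row=3 col=10 char='r'
After 7 (^): row=3 col=0 char='c'
After 8 ($): row=3 col=18 char='h'
After 9 (k): row=2 col=17 char='g'

Answer: 2,17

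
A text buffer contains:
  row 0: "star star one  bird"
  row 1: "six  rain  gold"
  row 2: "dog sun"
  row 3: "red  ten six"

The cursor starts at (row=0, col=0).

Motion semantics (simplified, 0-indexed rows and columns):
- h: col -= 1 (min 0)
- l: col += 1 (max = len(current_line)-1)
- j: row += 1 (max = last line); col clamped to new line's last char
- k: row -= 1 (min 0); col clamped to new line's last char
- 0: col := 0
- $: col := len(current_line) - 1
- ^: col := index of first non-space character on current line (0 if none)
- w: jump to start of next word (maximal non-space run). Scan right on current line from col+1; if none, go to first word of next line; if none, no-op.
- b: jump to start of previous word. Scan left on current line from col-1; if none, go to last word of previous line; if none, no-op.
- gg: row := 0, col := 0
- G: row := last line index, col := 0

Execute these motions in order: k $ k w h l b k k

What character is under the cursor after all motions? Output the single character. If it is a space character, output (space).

Answer: s

Derivation:
After 1 (k): row=0 col=0 char='s'
After 2 ($): row=0 col=18 char='d'
After 3 (k): row=0 col=18 char='d'
After 4 (w): row=1 col=0 char='s'
After 5 (h): row=1 col=0 char='s'
After 6 (l): row=1 col=1 char='i'
After 7 (b): row=1 col=0 char='s'
After 8 (k): row=0 col=0 char='s'
After 9 (k): row=0 col=0 char='s'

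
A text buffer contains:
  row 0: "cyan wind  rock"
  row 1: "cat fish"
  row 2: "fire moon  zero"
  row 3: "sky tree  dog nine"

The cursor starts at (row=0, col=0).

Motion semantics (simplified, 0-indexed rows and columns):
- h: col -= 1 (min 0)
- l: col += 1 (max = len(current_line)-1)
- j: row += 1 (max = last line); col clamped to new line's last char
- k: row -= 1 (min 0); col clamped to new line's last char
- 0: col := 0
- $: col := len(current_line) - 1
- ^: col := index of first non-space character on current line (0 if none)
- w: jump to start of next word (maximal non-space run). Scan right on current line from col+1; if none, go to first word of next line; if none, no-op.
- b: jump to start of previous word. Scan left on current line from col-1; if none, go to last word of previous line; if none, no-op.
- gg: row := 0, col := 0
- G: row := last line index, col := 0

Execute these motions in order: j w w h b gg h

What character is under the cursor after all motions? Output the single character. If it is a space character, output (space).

After 1 (j): row=1 col=0 char='c'
After 2 (w): row=1 col=4 char='f'
After 3 (w): row=2 col=0 char='f'
After 4 (h): row=2 col=0 char='f'
After 5 (b): row=1 col=4 char='f'
After 6 (gg): row=0 col=0 char='c'
After 7 (h): row=0 col=0 char='c'

Answer: c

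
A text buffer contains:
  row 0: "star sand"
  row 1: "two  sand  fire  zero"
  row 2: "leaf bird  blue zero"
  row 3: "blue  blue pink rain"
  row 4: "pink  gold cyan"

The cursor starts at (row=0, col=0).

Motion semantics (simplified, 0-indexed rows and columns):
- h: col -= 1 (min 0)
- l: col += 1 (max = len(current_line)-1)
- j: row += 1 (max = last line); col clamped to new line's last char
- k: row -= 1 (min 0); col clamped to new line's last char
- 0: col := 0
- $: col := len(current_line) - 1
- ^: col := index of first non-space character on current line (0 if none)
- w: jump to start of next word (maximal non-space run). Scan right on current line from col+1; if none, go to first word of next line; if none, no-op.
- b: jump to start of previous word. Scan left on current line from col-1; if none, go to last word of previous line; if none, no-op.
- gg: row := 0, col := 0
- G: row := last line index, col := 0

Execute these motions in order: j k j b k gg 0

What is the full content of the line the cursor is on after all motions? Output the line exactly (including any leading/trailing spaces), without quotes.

After 1 (j): row=1 col=0 char='t'
After 2 (k): row=0 col=0 char='s'
After 3 (j): row=1 col=0 char='t'
After 4 (b): row=0 col=5 char='s'
After 5 (k): row=0 col=5 char='s'
After 6 (gg): row=0 col=0 char='s'
After 7 (0): row=0 col=0 char='s'

Answer: star sand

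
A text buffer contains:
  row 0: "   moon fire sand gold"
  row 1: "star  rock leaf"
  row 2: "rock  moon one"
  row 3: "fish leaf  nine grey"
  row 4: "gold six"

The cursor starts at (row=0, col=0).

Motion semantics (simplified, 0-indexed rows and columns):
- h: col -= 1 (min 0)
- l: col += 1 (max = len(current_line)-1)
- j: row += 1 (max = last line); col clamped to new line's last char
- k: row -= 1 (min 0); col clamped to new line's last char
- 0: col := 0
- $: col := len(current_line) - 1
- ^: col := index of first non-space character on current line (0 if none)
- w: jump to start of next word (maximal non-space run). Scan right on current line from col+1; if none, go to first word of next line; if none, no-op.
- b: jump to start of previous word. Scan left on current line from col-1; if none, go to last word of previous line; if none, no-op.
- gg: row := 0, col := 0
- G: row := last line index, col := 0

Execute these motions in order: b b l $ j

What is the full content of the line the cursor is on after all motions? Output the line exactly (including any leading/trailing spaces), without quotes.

After 1 (b): row=0 col=0 char='_'
After 2 (b): row=0 col=0 char='_'
After 3 (l): row=0 col=1 char='_'
After 4 ($): row=0 col=21 char='d'
After 5 (j): row=1 col=14 char='f'

Answer: star  rock leaf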